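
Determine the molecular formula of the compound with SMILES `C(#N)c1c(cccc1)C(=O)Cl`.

C8H4ClNO

Heavy atoms from the SMILES: 8 C, 1 Cl, 1 N, 1 O.
Implicit hydrogens by atom environment:
  4 × C (aromatic): 1 H each → 4
  2 × C (aromatic): no H
  2 × C: no H
  1 × Cl: no H
  1 × N: no H
  1 × O: no H
  Total hydrogens = 4.
Molecular formula: C8H4ClNO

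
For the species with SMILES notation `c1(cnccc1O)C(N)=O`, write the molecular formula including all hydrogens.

C6H6N2O2

Heavy atoms from the SMILES: 6 C, 2 N, 2 O.
Implicit hydrogens by atom environment:
  3 × C (aromatic): 1 H each → 3
  2 × C (aromatic): no H
  1 × C: no H
  1 × N: 2 H
  1 × N (aromatic): no H
  1 × O: 1 H
  1 × O: no H
  Total hydrogens = 6.
Molecular formula: C6H6N2O2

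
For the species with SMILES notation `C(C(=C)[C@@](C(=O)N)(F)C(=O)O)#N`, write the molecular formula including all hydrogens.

Heavy atoms from the SMILES: 6 C, 1 F, 2 N, 3 O.
Implicit hydrogens by atom environment:
  5 × C: no H
  2 × O: no H
  1 × C: 2 H
  1 × F: no H
  1 × N: 2 H
  1 × N: no H
  1 × O: 1 H
  Total hydrogens = 5.
Molecular formula: C6H5FN2O3

C6H5FN2O3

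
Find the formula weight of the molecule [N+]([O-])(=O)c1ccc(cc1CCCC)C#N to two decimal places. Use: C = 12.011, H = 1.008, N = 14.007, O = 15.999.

Molecular formula: C11H12N2O2.
M = 11×12.011 + 12×1.008 + 2×14.007 + 2×15.999 = 204.23 g/mol.

204.23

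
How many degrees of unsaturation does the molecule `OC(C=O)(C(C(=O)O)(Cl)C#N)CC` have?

Molecular formula from the SMILES: C7H8ClNO4.
DoU = (2C + 2 + N − H − X)/2 = (2·7 + 2 + 1 − 8 − 1)/2 = 8/2 = 4.
(Structurally: 0 ring(s) + 4 π bond(s) = 4.)

4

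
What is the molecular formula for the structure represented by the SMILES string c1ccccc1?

Heavy atoms from the SMILES: 6 C.
Implicit hydrogens by atom environment:
  6 × C (aromatic): 1 H each → 6
  Total hydrogens = 6.
Molecular formula: C6H6

C6H6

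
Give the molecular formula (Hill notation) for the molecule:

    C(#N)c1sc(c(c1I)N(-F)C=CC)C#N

Heavy atoms from the SMILES: 9 C, 1 F, 1 I, 3 N, 1 S.
Implicit hydrogens by atom environment:
  4 × C (aromatic): no H
  3 × N: no H
  2 × C: 1 H each → 2
  2 × C: no H
  1 × C: 3 H
  1 × F: no H
  1 × I: no H
  1 × S (aromatic): no H
  Total hydrogens = 5.
Molecular formula: C9H5FIN3S

C9H5FIN3S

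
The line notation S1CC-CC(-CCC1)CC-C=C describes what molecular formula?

Heavy atoms from the SMILES: 11 C, 1 S.
Implicit hydrogens by atom environment:
  9 × C: 2 H each → 18
  2 × C: 1 H each → 2
  1 × S: no H
  Total hydrogens = 20.
Molecular formula: C11H20S

C11H20S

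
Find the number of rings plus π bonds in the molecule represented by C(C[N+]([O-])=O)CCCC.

Molecular formula from the SMILES: C6H13NO2.
DoU = (2C + 2 + N − H − X)/2 = (2·6 + 2 + 1 − 13 − 0)/2 = 2/2 = 1.
(Structurally: 0 ring(s) + 1 π bond(s) = 1.)

1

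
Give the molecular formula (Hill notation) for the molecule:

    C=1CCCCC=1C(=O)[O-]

C7H9O2-

Heavy atoms from the SMILES: 7 C, 2 O.
Implicit hydrogens by atom environment:
  4 × C: 2 H each → 8
  2 × C: no H
  1 × C: 1 H
  1 × O: no H
  1 × O (charge -1): no H
  Total hydrogens = 9.
Net charge -1.
Molecular formula: C7H9O2-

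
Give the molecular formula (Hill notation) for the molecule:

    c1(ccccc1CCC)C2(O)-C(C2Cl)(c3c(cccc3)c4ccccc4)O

C24H23ClO2

Heavy atoms from the SMILES: 24 C, 1 Cl, 2 O.
Implicit hydrogens by atom environment:
  13 × C (aromatic): 1 H each → 13
  5 × C (aromatic): no H
  2 × C: 2 H each → 4
  2 × C: no H
  2 × O: 1 H each → 2
  1 × C: 3 H
  1 × C: 1 H
  1 × Cl: no H
  Total hydrogens = 23.
Molecular formula: C24H23ClO2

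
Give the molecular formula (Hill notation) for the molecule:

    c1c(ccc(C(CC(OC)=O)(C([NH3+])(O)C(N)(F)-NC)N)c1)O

Heavy atoms from the SMILES: 13 C, 1 F, 4 N, 4 O.
Implicit hydrogens by atom environment:
  4 × C (aromatic): 1 H each → 4
  4 × C: no H
  2 × C: 3 H each → 6
  2 × C (aromatic): no H
  2 × N: 2 H each → 4
  2 × O: 1 H each → 2
  2 × O: no H
  1 × C: 2 H
  1 × F: no H
  1 × N (charge +1): 3 H
  1 × N: 1 H
  Total hydrogens = 22.
Net charge +1.
Molecular formula: C13H22FN4O4+

C13H22FN4O4+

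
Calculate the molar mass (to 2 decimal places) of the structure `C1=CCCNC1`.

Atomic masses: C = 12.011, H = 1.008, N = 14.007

Molecular formula: C5H9N.
M = 5×12.011 + 9×1.008 + 1×14.007 = 83.13 g/mol.

83.13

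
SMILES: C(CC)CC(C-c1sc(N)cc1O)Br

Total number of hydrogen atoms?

16

Hydrogens are implicit in SMILES; fill each atom to its normal valence:
  4 × C: 2 H each → 8
  3 × C (aromatic): no H
  1 × Br: no H
  1 × C: 3 H
  1 × C (aromatic): 1 H
  1 × C: 1 H
  1 × N: 2 H
  1 × O: 1 H
  1 × S (aromatic): no H
  Total hydrogens = 16.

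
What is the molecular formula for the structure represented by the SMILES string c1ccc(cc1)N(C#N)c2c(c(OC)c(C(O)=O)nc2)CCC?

C17H17N3O3

Heavy atoms from the SMILES: 17 C, 3 N, 3 O.
Implicit hydrogens by atom environment:
  6 × C (aromatic): 1 H each → 6
  5 × C (aromatic): no H
  2 × C: 3 H each → 6
  2 × C: 2 H each → 4
  2 × C: no H
  2 × N: no H
  2 × O: no H
  1 × N (aromatic): no H
  1 × O: 1 H
  Total hydrogens = 17.
Molecular formula: C17H17N3O3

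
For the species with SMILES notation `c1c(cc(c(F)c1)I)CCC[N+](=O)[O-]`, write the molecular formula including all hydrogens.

C9H9FINO2

Heavy atoms from the SMILES: 9 C, 1 F, 1 I, 1 N, 2 O.
Implicit hydrogens by atom environment:
  3 × C: 2 H each → 6
  3 × C (aromatic): 1 H each → 3
  3 × C (aromatic): no H
  1 × F: no H
  1 × I: no H
  1 × N (charge +1): no H
  1 × O: no H
  1 × O (charge -1): no H
  Total hydrogens = 9.
Molecular formula: C9H9FINO2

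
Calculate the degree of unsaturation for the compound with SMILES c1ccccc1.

Molecular formula from the SMILES: C6H6.
DoU = (2C + 2 + N − H − X)/2 = (2·6 + 2 + 0 − 6 − 0)/2 = 8/2 = 4.
(Structurally: 1 ring(s) + 3 π bond(s) = 4.)

4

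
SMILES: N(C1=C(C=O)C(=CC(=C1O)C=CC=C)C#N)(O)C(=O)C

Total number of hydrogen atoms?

12

Hydrogens are implicit in SMILES; fill each atom to its normal valence:
  5 × C (aromatic): no H
  4 × C: 1 H each → 4
  2 × C: no H
  2 × N: no H
  2 × O: 1 H each → 2
  2 × O: no H
  1 × C: 3 H
  1 × C: 2 H
  1 × C (aromatic): 1 H
  Total hydrogens = 12.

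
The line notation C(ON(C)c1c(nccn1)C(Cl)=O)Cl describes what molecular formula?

Heavy atoms from the SMILES: 7 C, 2 Cl, 3 N, 2 O.
Implicit hydrogens by atom environment:
  2 × C (aromatic): 1 H each → 2
  2 × C (aromatic): no H
  2 × Cl: no H
  2 × N (aromatic): no H
  2 × O: no H
  1 × C: 3 H
  1 × C: 2 H
  1 × C: no H
  1 × N: no H
  Total hydrogens = 7.
Molecular formula: C7H7Cl2N3O2

C7H7Cl2N3O2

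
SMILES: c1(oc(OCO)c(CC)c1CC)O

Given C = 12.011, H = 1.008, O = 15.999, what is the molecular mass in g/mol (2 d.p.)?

186.21

Molecular formula: C9H14O4.
M = 9×12.011 + 14×1.008 + 4×15.999 = 186.21 g/mol.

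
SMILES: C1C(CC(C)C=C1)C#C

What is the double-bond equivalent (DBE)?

Molecular formula from the SMILES: C9H12.
DoU = (2C + 2 + N − H − X)/2 = (2·9 + 2 + 0 − 12 − 0)/2 = 8/2 = 4.
(Structurally: 1 ring(s) + 3 π bond(s) = 4.)

4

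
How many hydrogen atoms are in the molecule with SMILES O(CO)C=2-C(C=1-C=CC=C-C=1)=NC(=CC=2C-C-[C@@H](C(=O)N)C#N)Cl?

16

Hydrogens are implicit in SMILES; fill each atom to its normal valence:
  6 × C (aromatic): 1 H each → 6
  5 × C (aromatic): no H
  3 × C: 2 H each → 6
  2 × C: no H
  2 × O: no H
  1 × C: 1 H
  1 × Cl: no H
  1 × N: 2 H
  1 × N (aromatic): no H
  1 × N: no H
  1 × O: 1 H
  Total hydrogens = 16.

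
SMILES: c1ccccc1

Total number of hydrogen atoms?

Hydrogens are implicit in SMILES; fill each atom to its normal valence:
  6 × C (aromatic): 1 H each → 6
  Total hydrogens = 6.

6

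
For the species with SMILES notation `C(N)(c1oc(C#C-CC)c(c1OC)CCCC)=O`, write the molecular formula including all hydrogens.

C14H19NO3

Heavy atoms from the SMILES: 14 C, 1 N, 3 O.
Implicit hydrogens by atom environment:
  4 × C: 2 H each → 8
  4 × C (aromatic): no H
  3 × C: 3 H each → 9
  3 × C: no H
  2 × O: no H
  1 × N: 2 H
  1 × O (aromatic): no H
  Total hydrogens = 19.
Molecular formula: C14H19NO3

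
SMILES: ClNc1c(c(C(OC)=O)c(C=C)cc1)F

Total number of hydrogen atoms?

Hydrogens are implicit in SMILES; fill each atom to its normal valence:
  4 × C (aromatic): no H
  2 × C (aromatic): 1 H each → 2
  2 × O: no H
  1 × C: 3 H
  1 × C: 2 H
  1 × C: 1 H
  1 × C: no H
  1 × Cl: no H
  1 × F: no H
  1 × N: 1 H
  Total hydrogens = 9.

9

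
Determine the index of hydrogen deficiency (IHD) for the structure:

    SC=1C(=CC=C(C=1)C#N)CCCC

6

Molecular formula from the SMILES: C11H13NS.
DoU = (2C + 2 + N − H − X)/2 = (2·11 + 2 + 1 − 13 − 0)/2 = 12/2 = 6.
(Structurally: 1 ring(s) + 5 π bond(s) = 6.)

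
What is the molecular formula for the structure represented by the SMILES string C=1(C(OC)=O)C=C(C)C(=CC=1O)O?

Heavy atoms from the SMILES: 9 C, 4 O.
Implicit hydrogens by atom environment:
  4 × C (aromatic): no H
  2 × C: 3 H each → 6
  2 × C (aromatic): 1 H each → 2
  2 × O: 1 H each → 2
  2 × O: no H
  1 × C: no H
  Total hydrogens = 10.
Molecular formula: C9H10O4

C9H10O4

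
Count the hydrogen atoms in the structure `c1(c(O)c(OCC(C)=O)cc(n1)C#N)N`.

Hydrogens are implicit in SMILES; fill each atom to its normal valence:
  4 × C (aromatic): no H
  2 × C: no H
  2 × O: no H
  1 × C: 3 H
  1 × C: 2 H
  1 × C (aromatic): 1 H
  1 × N: 2 H
  1 × N (aromatic): no H
  1 × N: no H
  1 × O: 1 H
  Total hydrogens = 9.

9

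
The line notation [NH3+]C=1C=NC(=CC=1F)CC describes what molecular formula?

Heavy atoms from the SMILES: 7 C, 1 F, 2 N.
Implicit hydrogens by atom environment:
  3 × C (aromatic): no H
  2 × C (aromatic): 1 H each → 2
  1 × C: 3 H
  1 × C: 2 H
  1 × F: no H
  1 × N (charge +1): 3 H
  1 × N (aromatic): no H
  Total hydrogens = 10.
Net charge +1.
Molecular formula: C7H10FN2+

C7H10FN2+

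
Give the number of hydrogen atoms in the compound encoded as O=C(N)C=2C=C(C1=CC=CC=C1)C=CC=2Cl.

Hydrogens are implicit in SMILES; fill each atom to its normal valence:
  8 × C (aromatic): 1 H each → 8
  4 × C (aromatic): no H
  1 × C: no H
  1 × Cl: no H
  1 × N: 2 H
  1 × O: no H
  Total hydrogens = 10.

10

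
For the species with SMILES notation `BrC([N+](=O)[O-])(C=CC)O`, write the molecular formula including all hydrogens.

C4H6BrNO3

Heavy atoms from the SMILES: 1 Br, 4 C, 1 N, 3 O.
Implicit hydrogens by atom environment:
  2 × C: 1 H each → 2
  1 × Br: no H
  1 × C: 3 H
  1 × C: no H
  1 × N (charge +1): no H
  1 × O: 1 H
  1 × O: no H
  1 × O (charge -1): no H
  Total hydrogens = 6.
Molecular formula: C4H6BrNO3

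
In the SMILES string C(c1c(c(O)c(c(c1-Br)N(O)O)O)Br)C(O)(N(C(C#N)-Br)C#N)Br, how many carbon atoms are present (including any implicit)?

The symbol for carbon appears 11 times in the SMILES. Lowercase c denotes aromatic carbon and counts toward C.

11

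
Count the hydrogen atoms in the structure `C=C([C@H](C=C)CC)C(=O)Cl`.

11

Hydrogens are implicit in SMILES; fill each atom to its normal valence:
  3 × C: 2 H each → 6
  2 × C: 1 H each → 2
  2 × C: no H
  1 × C: 3 H
  1 × Cl: no H
  1 × O: no H
  Total hydrogens = 11.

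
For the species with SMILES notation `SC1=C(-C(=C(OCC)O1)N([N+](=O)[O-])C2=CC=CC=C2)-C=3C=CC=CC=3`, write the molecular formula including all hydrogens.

Heavy atoms from the SMILES: 18 C, 2 N, 4 O, 1 S.
Implicit hydrogens by atom environment:
  10 × C (aromatic): 1 H each → 10
  6 × C (aromatic): no H
  2 × O: no H
  1 × C: 3 H
  1 × C: 2 H
  1 × N: no H
  1 × N (charge +1): no H
  1 × O (aromatic): no H
  1 × O (charge -1): no H
  1 × S: 1 H
  Total hydrogens = 16.
Molecular formula: C18H16N2O4S

C18H16N2O4S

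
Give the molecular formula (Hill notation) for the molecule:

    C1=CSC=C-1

Heavy atoms from the SMILES: 4 C, 1 S.
Implicit hydrogens by atom environment:
  4 × C (aromatic): 1 H each → 4
  1 × S (aromatic): no H
  Total hydrogens = 4.
Molecular formula: C4H4S

C4H4S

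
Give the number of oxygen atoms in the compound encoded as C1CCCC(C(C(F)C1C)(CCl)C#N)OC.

1

The symbol for oxygen appears 1 time in the SMILES.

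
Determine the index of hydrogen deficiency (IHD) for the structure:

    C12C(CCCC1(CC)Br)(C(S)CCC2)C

2

Molecular formula from the SMILES: C13H23BrS.
DoU = (2C + 2 + N − H − X)/2 = (2·13 + 2 + 0 − 23 − 1)/2 = 4/2 = 2.
(Structurally: 2 ring(s) + 0 π bond(s) = 2.)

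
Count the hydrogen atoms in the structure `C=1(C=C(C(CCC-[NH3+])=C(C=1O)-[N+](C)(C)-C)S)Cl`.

21

Hydrogens are implicit in SMILES; fill each atom to its normal valence:
  5 × C (aromatic): no H
  3 × C: 3 H each → 9
  3 × C: 2 H each → 6
  1 × C (aromatic): 1 H
  1 × Cl: no H
  1 × N (charge +1): 3 H
  1 × N (charge +1): no H
  1 × O: 1 H
  1 × S: 1 H
  Total hydrogens = 21.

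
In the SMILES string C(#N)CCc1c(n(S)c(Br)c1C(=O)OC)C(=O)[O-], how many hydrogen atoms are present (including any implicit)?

8

Hydrogens are implicit in SMILES; fill each atom to its normal valence:
  4 × C (aromatic): no H
  3 × C: no H
  3 × O: no H
  2 × C: 2 H each → 4
  1 × Br: no H
  1 × C: 3 H
  1 × N (aromatic): no H
  1 × N: no H
  1 × O (charge -1): no H
  1 × S: 1 H
  Total hydrogens = 8.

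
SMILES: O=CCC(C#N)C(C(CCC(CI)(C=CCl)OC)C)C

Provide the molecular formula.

Heavy atoms from the SMILES: 15 C, 1 Cl, 1 I, 1 N, 2 O.
Implicit hydrogens by atom environment:
  6 × C: 1 H each → 6
  4 × C: 2 H each → 8
  3 × C: 3 H each → 9
  2 × C: no H
  2 × O: no H
  1 × Cl: no H
  1 × I: no H
  1 × N: no H
  Total hydrogens = 23.
Molecular formula: C15H23ClINO2

C15H23ClINO2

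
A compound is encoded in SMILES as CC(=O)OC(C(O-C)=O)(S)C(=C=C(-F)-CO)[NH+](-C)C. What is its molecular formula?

C11H17FNO5S+

Heavy atoms from the SMILES: 11 C, 1 F, 1 N, 5 O, 1 S.
Implicit hydrogens by atom environment:
  6 × C: no H
  4 × C: 3 H each → 12
  4 × O: no H
  1 × C: 2 H
  1 × F: no H
  1 × N (charge +1): 1 H
  1 × O: 1 H
  1 × S: 1 H
  Total hydrogens = 17.
Net charge +1.
Molecular formula: C11H17FNO5S+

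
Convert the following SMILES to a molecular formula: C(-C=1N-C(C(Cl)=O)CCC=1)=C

C8H10ClNO

Heavy atoms from the SMILES: 8 C, 1 Cl, 1 N, 1 O.
Implicit hydrogens by atom environment:
  3 × C: 2 H each → 6
  3 × C: 1 H each → 3
  2 × C: no H
  1 × Cl: no H
  1 × N: 1 H
  1 × O: no H
  Total hydrogens = 10.
Molecular formula: C8H10ClNO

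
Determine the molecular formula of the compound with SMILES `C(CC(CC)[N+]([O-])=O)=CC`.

Heavy atoms from the SMILES: 7 C, 1 N, 2 O.
Implicit hydrogens by atom environment:
  3 × C: 1 H each → 3
  2 × C: 3 H each → 6
  2 × C: 2 H each → 4
  1 × N (charge +1): no H
  1 × O: no H
  1 × O (charge -1): no H
  Total hydrogens = 13.
Molecular formula: C7H13NO2

C7H13NO2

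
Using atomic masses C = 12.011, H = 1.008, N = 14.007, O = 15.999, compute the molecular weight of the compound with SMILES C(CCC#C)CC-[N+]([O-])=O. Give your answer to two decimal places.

141.17

Molecular formula: C7H11NO2.
M = 7×12.011 + 11×1.008 + 1×14.007 + 2×15.999 = 141.17 g/mol.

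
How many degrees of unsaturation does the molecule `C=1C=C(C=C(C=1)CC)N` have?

4

Molecular formula from the SMILES: C8H11N.
DoU = (2C + 2 + N − H − X)/2 = (2·8 + 2 + 1 − 11 − 0)/2 = 8/2 = 4.
(Structurally: 1 ring(s) + 3 π bond(s) = 4.)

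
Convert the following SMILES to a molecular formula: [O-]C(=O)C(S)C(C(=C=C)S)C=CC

Heavy atoms from the SMILES: 9 C, 2 O, 2 S.
Implicit hydrogens by atom environment:
  4 × C: 1 H each → 4
  3 × C: no H
  2 × S: 1 H each → 2
  1 × C: 3 H
  1 × C: 2 H
  1 × O: no H
  1 × O (charge -1): no H
  Total hydrogens = 11.
Net charge -1.
Molecular formula: C9H11O2S2-

C9H11O2S2-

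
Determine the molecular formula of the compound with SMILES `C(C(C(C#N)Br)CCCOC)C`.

Heavy atoms from the SMILES: 1 Br, 9 C, 1 N, 1 O.
Implicit hydrogens by atom environment:
  4 × C: 2 H each → 8
  2 × C: 3 H each → 6
  2 × C: 1 H each → 2
  1 × Br: no H
  1 × C: no H
  1 × N: no H
  1 × O: no H
  Total hydrogens = 16.
Molecular formula: C9H16BrNO

C9H16BrNO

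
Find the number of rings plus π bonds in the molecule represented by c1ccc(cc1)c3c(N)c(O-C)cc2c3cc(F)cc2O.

Molecular formula from the SMILES: C17H14FNO2.
DoU = (2C + 2 + N − H − X)/2 = (2·17 + 2 + 1 − 14 − 1)/2 = 22/2 = 11.
(Structurally: 3 ring(s) + 8 π bond(s) = 11.)

11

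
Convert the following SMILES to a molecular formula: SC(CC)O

C3H8OS

Heavy atoms from the SMILES: 3 C, 1 O, 1 S.
Implicit hydrogens by atom environment:
  1 × C: 3 H
  1 × C: 2 H
  1 × C: 1 H
  1 × O: 1 H
  1 × S: 1 H
  Total hydrogens = 8.
Molecular formula: C3H8OS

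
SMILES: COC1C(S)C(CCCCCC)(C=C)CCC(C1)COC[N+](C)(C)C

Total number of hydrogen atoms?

42

Hydrogens are implicit in SMILES; fill each atom to its normal valence:
  11 × C: 2 H each → 22
  5 × C: 3 H each → 15
  4 × C: 1 H each → 4
  2 × O: no H
  1 × C: no H
  1 × N (charge +1): no H
  1 × S: 1 H
  Total hydrogens = 42.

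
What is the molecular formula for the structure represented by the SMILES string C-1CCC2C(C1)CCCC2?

Heavy atoms from the SMILES: 10 C.
Implicit hydrogens by atom environment:
  8 × C: 2 H each → 16
  2 × C: 1 H each → 2
  Total hydrogens = 18.
Molecular formula: C10H18

C10H18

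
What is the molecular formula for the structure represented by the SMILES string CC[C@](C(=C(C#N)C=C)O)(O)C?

C9H13NO2

Heavy atoms from the SMILES: 9 C, 1 N, 2 O.
Implicit hydrogens by atom environment:
  4 × C: no H
  2 × C: 3 H each → 6
  2 × C: 2 H each → 4
  2 × O: 1 H each → 2
  1 × C: 1 H
  1 × N: no H
  Total hydrogens = 13.
Molecular formula: C9H13NO2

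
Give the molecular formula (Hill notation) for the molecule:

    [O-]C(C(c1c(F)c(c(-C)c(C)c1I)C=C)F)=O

Heavy atoms from the SMILES: 12 C, 2 F, 1 I, 2 O.
Implicit hydrogens by atom environment:
  6 × C (aromatic): no H
  2 × C: 3 H each → 6
  2 × C: 1 H each → 2
  2 × F: no H
  1 × C: 2 H
  1 × C: no H
  1 × I: no H
  1 × O: no H
  1 × O (charge -1): no H
  Total hydrogens = 10.
Net charge -1.
Molecular formula: C12H10F2IO2-

C12H10F2IO2-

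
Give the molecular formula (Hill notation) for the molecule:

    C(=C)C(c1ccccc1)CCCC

C13H18

Heavy atoms from the SMILES: 13 C.
Implicit hydrogens by atom environment:
  5 × C (aromatic): 1 H each → 5
  4 × C: 2 H each → 8
  2 × C: 1 H each → 2
  1 × C: 3 H
  1 × C (aromatic): no H
  Total hydrogens = 18.
Molecular formula: C13H18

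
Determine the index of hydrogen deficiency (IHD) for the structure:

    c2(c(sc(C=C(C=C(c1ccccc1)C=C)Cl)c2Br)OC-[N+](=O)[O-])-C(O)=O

12

Molecular formula from the SMILES: C18H13BrClNO5S.
DoU = (2C + 2 + N − H − X)/2 = (2·18 + 2 + 1 − 13 − 2)/2 = 24/2 = 12.
(Structurally: 2 ring(s) + 10 π bond(s) = 12.)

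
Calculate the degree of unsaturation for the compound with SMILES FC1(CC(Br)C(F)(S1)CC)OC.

Molecular formula from the SMILES: C7H11BrF2OS.
DoU = (2C + 2 + N − H − X)/2 = (2·7 + 2 + 0 − 11 − 3)/2 = 2/2 = 1.
(Structurally: 1 ring(s) + 0 π bond(s) = 1.)

1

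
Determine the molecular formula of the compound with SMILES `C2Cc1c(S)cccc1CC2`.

C10H12S

Heavy atoms from the SMILES: 10 C, 1 S.
Implicit hydrogens by atom environment:
  4 × C: 2 H each → 8
  3 × C (aromatic): 1 H each → 3
  3 × C (aromatic): no H
  1 × S: 1 H
  Total hydrogens = 12.
Molecular formula: C10H12S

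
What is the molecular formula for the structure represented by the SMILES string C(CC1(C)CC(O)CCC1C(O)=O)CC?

C12H22O3

Heavy atoms from the SMILES: 12 C, 3 O.
Implicit hydrogens by atom environment:
  6 × C: 2 H each → 12
  2 × C: 3 H each → 6
  2 × C: 1 H each → 2
  2 × C: no H
  2 × O: 1 H each → 2
  1 × O: no H
  Total hydrogens = 22.
Molecular formula: C12H22O3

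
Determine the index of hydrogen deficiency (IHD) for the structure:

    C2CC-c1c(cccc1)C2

5

Molecular formula from the SMILES: C10H12.
DoU = (2C + 2 + N − H − X)/2 = (2·10 + 2 + 0 − 12 − 0)/2 = 10/2 = 5.
(Structurally: 2 ring(s) + 3 π bond(s) = 5.)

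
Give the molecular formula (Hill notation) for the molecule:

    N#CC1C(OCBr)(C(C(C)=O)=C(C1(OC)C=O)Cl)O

C11H11BrClNO5

Heavy atoms from the SMILES: 1 Br, 11 C, 1 Cl, 1 N, 5 O.
Implicit hydrogens by atom environment:
  6 × C: no H
  4 × O: no H
  2 × C: 3 H each → 6
  2 × C: 1 H each → 2
  1 × Br: no H
  1 × C: 2 H
  1 × Cl: no H
  1 × N: no H
  1 × O: 1 H
  Total hydrogens = 11.
Molecular formula: C11H11BrClNO5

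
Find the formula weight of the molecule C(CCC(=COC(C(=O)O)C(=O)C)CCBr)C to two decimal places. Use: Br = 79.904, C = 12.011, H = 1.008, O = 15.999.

307.18

Molecular formula: C12H19BrO4.
M = 1×79.904 + 12×12.011 + 19×1.008 + 4×15.999 = 307.18 g/mol.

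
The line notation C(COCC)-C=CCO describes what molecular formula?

Heavy atoms from the SMILES: 7 C, 2 O.
Implicit hydrogens by atom environment:
  4 × C: 2 H each → 8
  2 × C: 1 H each → 2
  1 × C: 3 H
  1 × O: 1 H
  1 × O: no H
  Total hydrogens = 14.
Molecular formula: C7H14O2

C7H14O2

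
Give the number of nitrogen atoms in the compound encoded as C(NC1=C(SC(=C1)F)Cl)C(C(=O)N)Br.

The symbol for nitrogen appears 2 times in the SMILES.

2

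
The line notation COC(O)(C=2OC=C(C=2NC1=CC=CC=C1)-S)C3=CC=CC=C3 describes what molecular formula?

Heavy atoms from the SMILES: 18 C, 1 N, 3 O, 1 S.
Implicit hydrogens by atom environment:
  11 × C (aromatic): 1 H each → 11
  5 × C (aromatic): no H
  1 × C: 3 H
  1 × C: no H
  1 × N: 1 H
  1 × O: 1 H
  1 × O (aromatic): no H
  1 × O: no H
  1 × S: 1 H
  Total hydrogens = 17.
Molecular formula: C18H17NO3S

C18H17NO3S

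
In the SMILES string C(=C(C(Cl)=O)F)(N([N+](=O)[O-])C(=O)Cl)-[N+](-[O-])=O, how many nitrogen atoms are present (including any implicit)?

3

The symbol for nitrogen appears 3 times in the SMILES.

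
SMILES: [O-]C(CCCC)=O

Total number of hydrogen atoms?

9

Hydrogens are implicit in SMILES; fill each atom to its normal valence:
  3 × C: 2 H each → 6
  1 × C: 3 H
  1 × C: no H
  1 × O: no H
  1 × O (charge -1): no H
  Total hydrogens = 9.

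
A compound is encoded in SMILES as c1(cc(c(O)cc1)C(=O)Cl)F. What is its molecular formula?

C7H4ClFO2

Heavy atoms from the SMILES: 7 C, 1 Cl, 1 F, 2 O.
Implicit hydrogens by atom environment:
  3 × C (aromatic): 1 H each → 3
  3 × C (aromatic): no H
  1 × C: no H
  1 × Cl: no H
  1 × F: no H
  1 × O: 1 H
  1 × O: no H
  Total hydrogens = 4.
Molecular formula: C7H4ClFO2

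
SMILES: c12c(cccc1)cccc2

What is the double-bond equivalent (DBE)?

7

Molecular formula from the SMILES: C10H8.
DoU = (2C + 2 + N − H − X)/2 = (2·10 + 2 + 0 − 8 − 0)/2 = 14/2 = 7.
(Structurally: 2 ring(s) + 5 π bond(s) = 7.)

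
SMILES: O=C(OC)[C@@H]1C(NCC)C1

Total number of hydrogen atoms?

Hydrogens are implicit in SMILES; fill each atom to its normal valence:
  2 × C: 3 H each → 6
  2 × C: 2 H each → 4
  2 × C: 1 H each → 2
  2 × O: no H
  1 × C: no H
  1 × N: 1 H
  Total hydrogens = 13.

13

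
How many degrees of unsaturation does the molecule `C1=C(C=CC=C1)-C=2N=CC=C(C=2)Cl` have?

Molecular formula from the SMILES: C11H8ClN.
DoU = (2C + 2 + N − H − X)/2 = (2·11 + 2 + 1 − 8 − 1)/2 = 16/2 = 8.
(Structurally: 2 ring(s) + 6 π bond(s) = 8.)

8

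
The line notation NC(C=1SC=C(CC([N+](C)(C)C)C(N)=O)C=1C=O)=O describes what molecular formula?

C12H18N3O3S+

Heavy atoms from the SMILES: 12 C, 3 N, 3 O, 1 S.
Implicit hydrogens by atom environment:
  3 × C: 3 H each → 9
  3 × C (aromatic): no H
  3 × O: no H
  2 × C: 1 H each → 2
  2 × C: no H
  2 × N: 2 H each → 4
  1 × C: 2 H
  1 × C (aromatic): 1 H
  1 × N (charge +1): no H
  1 × S (aromatic): no H
  Total hydrogens = 18.
Net charge +1.
Molecular formula: C12H18N3O3S+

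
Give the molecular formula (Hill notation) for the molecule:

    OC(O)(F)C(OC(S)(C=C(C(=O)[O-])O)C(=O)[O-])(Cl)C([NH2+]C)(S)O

Heavy atoms from the SMILES: 9 C, 1 Cl, 1 F, 1 N, 9 O, 2 S.
Implicit hydrogens by atom environment:
  7 × C: no H
  4 × O: 1 H each → 4
  3 × O: no H
  2 × O (charge -1): no H
  2 × S: 1 H each → 2
  1 × C: 3 H
  1 × C: 1 H
  1 × Cl: no H
  1 × F: no H
  1 × N (charge +1): 2 H
  Total hydrogens = 12.
Net charge -1.
Molecular formula: C9H12ClFNO9S2-

C9H12ClFNO9S2-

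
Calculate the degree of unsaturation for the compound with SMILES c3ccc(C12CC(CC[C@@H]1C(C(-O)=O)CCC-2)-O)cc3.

Molecular formula from the SMILES: C17H22O3.
DoU = (2C + 2 + N − H − X)/2 = (2·17 + 2 + 0 − 22 − 0)/2 = 14/2 = 7.
(Structurally: 3 ring(s) + 4 π bond(s) = 7.)

7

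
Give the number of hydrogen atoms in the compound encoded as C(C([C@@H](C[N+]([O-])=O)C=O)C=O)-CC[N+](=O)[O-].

12

Hydrogens are implicit in SMILES; fill each atom to its normal valence:
  4 × C: 2 H each → 8
  4 × C: 1 H each → 4
  4 × O: no H
  2 × N (charge +1): no H
  2 × O (charge -1): no H
  Total hydrogens = 12.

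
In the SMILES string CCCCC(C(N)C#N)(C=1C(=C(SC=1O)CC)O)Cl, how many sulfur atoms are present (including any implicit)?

The symbol for sulfur appears 1 time in the SMILES.

1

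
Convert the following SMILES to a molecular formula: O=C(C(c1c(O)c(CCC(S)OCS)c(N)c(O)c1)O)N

C12H18N2O5S2

Heavy atoms from the SMILES: 12 C, 2 N, 5 O, 2 S.
Implicit hydrogens by atom environment:
  5 × C (aromatic): no H
  3 × C: 2 H each → 6
  3 × O: 1 H each → 3
  2 × C: 1 H each → 2
  2 × N: 2 H each → 4
  2 × O: no H
  2 × S: 1 H each → 2
  1 × C (aromatic): 1 H
  1 × C: no H
  Total hydrogens = 18.
Molecular formula: C12H18N2O5S2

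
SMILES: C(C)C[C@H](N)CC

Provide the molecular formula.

C6H15N

Heavy atoms from the SMILES: 6 C, 1 N.
Implicit hydrogens by atom environment:
  3 × C: 2 H each → 6
  2 × C: 3 H each → 6
  1 × C: 1 H
  1 × N: 2 H
  Total hydrogens = 15.
Molecular formula: C6H15N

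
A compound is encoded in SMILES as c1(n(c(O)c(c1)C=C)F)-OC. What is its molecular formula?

C7H8FNO2

Heavy atoms from the SMILES: 7 C, 1 F, 1 N, 2 O.
Implicit hydrogens by atom environment:
  3 × C (aromatic): no H
  1 × C: 3 H
  1 × C: 2 H
  1 × C (aromatic): 1 H
  1 × C: 1 H
  1 × F: no H
  1 × N (aromatic): no H
  1 × O: 1 H
  1 × O: no H
  Total hydrogens = 8.
Molecular formula: C7H8FNO2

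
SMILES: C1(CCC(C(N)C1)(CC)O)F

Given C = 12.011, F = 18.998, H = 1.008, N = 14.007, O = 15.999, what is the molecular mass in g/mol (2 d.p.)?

161.22

Molecular formula: C8H16FNO.
M = 8×12.011 + 1×18.998 + 16×1.008 + 1×14.007 + 1×15.999 = 161.22 g/mol.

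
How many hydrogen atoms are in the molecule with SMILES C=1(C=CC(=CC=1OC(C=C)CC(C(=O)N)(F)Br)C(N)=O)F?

13

Hydrogens are implicit in SMILES; fill each atom to its normal valence:
  3 × C (aromatic): 1 H each → 3
  3 × C (aromatic): no H
  3 × C: no H
  3 × O: no H
  2 × C: 2 H each → 4
  2 × C: 1 H each → 2
  2 × F: no H
  2 × N: 2 H each → 4
  1 × Br: no H
  Total hydrogens = 13.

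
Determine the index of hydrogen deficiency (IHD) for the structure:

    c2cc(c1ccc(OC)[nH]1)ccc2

Molecular formula from the SMILES: C11H11NO.
DoU = (2C + 2 + N − H − X)/2 = (2·11 + 2 + 1 − 11 − 0)/2 = 14/2 = 7.
(Structurally: 2 ring(s) + 5 π bond(s) = 7.)

7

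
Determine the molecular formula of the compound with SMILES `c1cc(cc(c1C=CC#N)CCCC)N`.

C13H16N2

Heavy atoms from the SMILES: 13 C, 2 N.
Implicit hydrogens by atom environment:
  3 × C: 2 H each → 6
  3 × C (aromatic): 1 H each → 3
  3 × C (aromatic): no H
  2 × C: 1 H each → 2
  1 × C: 3 H
  1 × C: no H
  1 × N: 2 H
  1 × N: no H
  Total hydrogens = 16.
Molecular formula: C13H16N2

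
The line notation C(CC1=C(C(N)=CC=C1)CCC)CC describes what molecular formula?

Heavy atoms from the SMILES: 13 C, 1 N.
Implicit hydrogens by atom environment:
  5 × C: 2 H each → 10
  3 × C (aromatic): 1 H each → 3
  3 × C (aromatic): no H
  2 × C: 3 H each → 6
  1 × N: 2 H
  Total hydrogens = 21.
Molecular formula: C13H21N

C13H21N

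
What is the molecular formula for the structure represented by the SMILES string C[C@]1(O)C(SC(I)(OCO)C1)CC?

C8H15IO3S

Heavy atoms from the SMILES: 8 C, 1 I, 3 O, 1 S.
Implicit hydrogens by atom environment:
  3 × C: 2 H each → 6
  2 × C: 3 H each → 6
  2 × C: no H
  2 × O: 1 H each → 2
  1 × C: 1 H
  1 × I: no H
  1 × O: no H
  1 × S: no H
  Total hydrogens = 15.
Molecular formula: C8H15IO3S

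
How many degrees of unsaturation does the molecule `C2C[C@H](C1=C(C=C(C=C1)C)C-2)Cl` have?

5

Molecular formula from the SMILES: C11H13Cl.
DoU = (2C + 2 + N − H − X)/2 = (2·11 + 2 + 0 − 13 − 1)/2 = 10/2 = 5.
(Structurally: 2 ring(s) + 3 π bond(s) = 5.)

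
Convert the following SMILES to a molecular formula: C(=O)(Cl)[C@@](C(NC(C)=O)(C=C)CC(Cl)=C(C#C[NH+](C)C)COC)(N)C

C17H26Cl2N3O3+

Heavy atoms from the SMILES: 17 C, 2 Cl, 3 N, 3 O.
Implicit hydrogens by atom environment:
  8 × C: no H
  5 × C: 3 H each → 15
  3 × C: 2 H each → 6
  3 × O: no H
  2 × Cl: no H
  1 × C: 1 H
  1 × N: 2 H
  1 × N: 1 H
  1 × N (charge +1): 1 H
  Total hydrogens = 26.
Net charge +1.
Molecular formula: C17H26Cl2N3O3+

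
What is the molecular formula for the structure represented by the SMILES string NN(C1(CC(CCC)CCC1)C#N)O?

Heavy atoms from the SMILES: 10 C, 3 N, 1 O.
Implicit hydrogens by atom environment:
  6 × C: 2 H each → 12
  2 × C: no H
  2 × N: no H
  1 × C: 3 H
  1 × C: 1 H
  1 × N: 2 H
  1 × O: 1 H
  Total hydrogens = 19.
Molecular formula: C10H19N3O

C10H19N3O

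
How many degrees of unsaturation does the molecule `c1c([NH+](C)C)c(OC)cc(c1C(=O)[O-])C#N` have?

Molecular formula from the SMILES: C11H12N2O3.
DoU = (2C + 2 + N − H − X)/2 = (2·11 + 2 + 2 − 12 − 0)/2 = 14/2 = 7.
(Structurally: 1 ring(s) + 6 π bond(s) = 7.)

7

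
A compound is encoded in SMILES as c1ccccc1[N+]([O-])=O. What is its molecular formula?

C6H5NO2

Heavy atoms from the SMILES: 6 C, 1 N, 2 O.
Implicit hydrogens by atom environment:
  5 × C (aromatic): 1 H each → 5
  1 × C (aromatic): no H
  1 × N (charge +1): no H
  1 × O: no H
  1 × O (charge -1): no H
  Total hydrogens = 5.
Molecular formula: C6H5NO2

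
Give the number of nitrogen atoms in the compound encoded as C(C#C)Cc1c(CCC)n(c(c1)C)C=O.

The symbol for nitrogen appears 1 time in the SMILES.

1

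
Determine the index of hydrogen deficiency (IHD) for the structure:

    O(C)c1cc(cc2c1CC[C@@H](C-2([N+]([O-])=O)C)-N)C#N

Molecular formula from the SMILES: C13H15N3O3.
DoU = (2C + 2 + N − H − X)/2 = (2·13 + 2 + 3 − 15 − 0)/2 = 16/2 = 8.
(Structurally: 2 ring(s) + 6 π bond(s) = 8.)

8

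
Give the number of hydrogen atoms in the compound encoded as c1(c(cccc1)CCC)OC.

14

Hydrogens are implicit in SMILES; fill each atom to its normal valence:
  4 × C (aromatic): 1 H each → 4
  2 × C: 3 H each → 6
  2 × C: 2 H each → 4
  2 × C (aromatic): no H
  1 × O: no H
  Total hydrogens = 14.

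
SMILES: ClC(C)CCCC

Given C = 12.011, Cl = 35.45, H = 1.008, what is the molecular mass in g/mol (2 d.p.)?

Molecular formula: C6H13Cl.
M = 6×12.011 + 1×35.45 + 13×1.008 = 120.62 g/mol.

120.62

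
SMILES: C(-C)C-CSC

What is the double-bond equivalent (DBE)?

Molecular formula from the SMILES: C5H12S.
DoU = (2C + 2 + N − H − X)/2 = (2·5 + 2 + 0 − 12 − 0)/2 = 0/2 = 0.
(Structurally: 0 ring(s) + 0 π bond(s) = 0.)

0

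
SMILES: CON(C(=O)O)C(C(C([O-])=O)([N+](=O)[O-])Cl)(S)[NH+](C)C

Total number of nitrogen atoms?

3

The symbol for nitrogen appears 3 times in the SMILES.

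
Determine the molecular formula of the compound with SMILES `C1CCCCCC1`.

Heavy atoms from the SMILES: 7 C.
Implicit hydrogens by atom environment:
  7 × C: 2 H each → 14
  Total hydrogens = 14.
Molecular formula: C7H14

C7H14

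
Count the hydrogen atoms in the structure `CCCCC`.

Hydrogens are implicit in SMILES; fill each atom to its normal valence:
  3 × C: 2 H each → 6
  2 × C: 3 H each → 6
  Total hydrogens = 12.

12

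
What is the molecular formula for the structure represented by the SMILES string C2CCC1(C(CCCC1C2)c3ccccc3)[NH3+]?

Heavy atoms from the SMILES: 16 C, 1 N.
Implicit hydrogens by atom environment:
  7 × C: 2 H each → 14
  5 × C (aromatic): 1 H each → 5
  2 × C: 1 H each → 2
  1 × C: no H
  1 × C (aromatic): no H
  1 × N (charge +1): 3 H
  Total hydrogens = 24.
Net charge +1.
Molecular formula: C16H24N+

C16H24N+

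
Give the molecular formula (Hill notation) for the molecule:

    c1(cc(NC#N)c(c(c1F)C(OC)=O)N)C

C10H10FN3O2

Heavy atoms from the SMILES: 10 C, 1 F, 3 N, 2 O.
Implicit hydrogens by atom environment:
  5 × C (aromatic): no H
  2 × C: 3 H each → 6
  2 × C: no H
  2 × O: no H
  1 × C (aromatic): 1 H
  1 × F: no H
  1 × N: 2 H
  1 × N: 1 H
  1 × N: no H
  Total hydrogens = 10.
Molecular formula: C10H10FN3O2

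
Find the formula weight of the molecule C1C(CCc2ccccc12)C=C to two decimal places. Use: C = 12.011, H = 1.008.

158.24

Molecular formula: C12H14.
M = 12×12.011 + 14×1.008 = 158.24 g/mol.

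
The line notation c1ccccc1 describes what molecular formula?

C6H6

Heavy atoms from the SMILES: 6 C.
Implicit hydrogens by atom environment:
  6 × C (aromatic): 1 H each → 6
  Total hydrogens = 6.
Molecular formula: C6H6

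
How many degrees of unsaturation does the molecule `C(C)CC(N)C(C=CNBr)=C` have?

Molecular formula from the SMILES: C8H15BrN2.
DoU = (2C + 2 + N − H − X)/2 = (2·8 + 2 + 2 − 15 − 1)/2 = 4/2 = 2.
(Structurally: 0 ring(s) + 2 π bond(s) = 2.)

2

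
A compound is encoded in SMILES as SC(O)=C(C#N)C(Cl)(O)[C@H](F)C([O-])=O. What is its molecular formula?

Heavy atoms from the SMILES: 6 C, 1 Cl, 1 F, 1 N, 4 O, 1 S.
Implicit hydrogens by atom environment:
  5 × C: no H
  2 × O: 1 H each → 2
  1 × C: 1 H
  1 × Cl: no H
  1 × F: no H
  1 × N: no H
  1 × O: no H
  1 × O (charge -1): no H
  1 × S: 1 H
  Total hydrogens = 4.
Net charge -1.
Molecular formula: C6H4ClFNO4S-

C6H4ClFNO4S-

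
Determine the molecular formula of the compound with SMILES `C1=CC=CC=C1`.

Heavy atoms from the SMILES: 6 C.
Implicit hydrogens by atom environment:
  6 × C (aromatic): 1 H each → 6
  Total hydrogens = 6.
Molecular formula: C6H6

C6H6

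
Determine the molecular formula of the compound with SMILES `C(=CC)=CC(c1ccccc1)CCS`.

Heavy atoms from the SMILES: 13 C, 1 S.
Implicit hydrogens by atom environment:
  5 × C (aromatic): 1 H each → 5
  3 × C: 1 H each → 3
  2 × C: 2 H each → 4
  1 × C: 3 H
  1 × C: no H
  1 × C (aromatic): no H
  1 × S: 1 H
  Total hydrogens = 16.
Molecular formula: C13H16S

C13H16S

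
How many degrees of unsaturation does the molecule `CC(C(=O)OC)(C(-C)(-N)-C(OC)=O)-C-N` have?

2

Molecular formula from the SMILES: C9H18N2O4.
DoU = (2C + 2 + N − H − X)/2 = (2·9 + 2 + 2 − 18 − 0)/2 = 4/2 = 2.
(Structurally: 0 ring(s) + 2 π bond(s) = 2.)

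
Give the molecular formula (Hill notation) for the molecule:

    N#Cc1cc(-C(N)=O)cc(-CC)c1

Heavy atoms from the SMILES: 10 C, 2 N, 1 O.
Implicit hydrogens by atom environment:
  3 × C (aromatic): 1 H each → 3
  3 × C (aromatic): no H
  2 × C: no H
  1 × C: 3 H
  1 × C: 2 H
  1 × N: 2 H
  1 × N: no H
  1 × O: no H
  Total hydrogens = 10.
Molecular formula: C10H10N2O

C10H10N2O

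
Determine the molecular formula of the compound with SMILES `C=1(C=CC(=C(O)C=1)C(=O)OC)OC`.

Heavy atoms from the SMILES: 9 C, 4 O.
Implicit hydrogens by atom environment:
  3 × C (aromatic): 1 H each → 3
  3 × C (aromatic): no H
  3 × O: no H
  2 × C: 3 H each → 6
  1 × C: no H
  1 × O: 1 H
  Total hydrogens = 10.
Molecular formula: C9H10O4

C9H10O4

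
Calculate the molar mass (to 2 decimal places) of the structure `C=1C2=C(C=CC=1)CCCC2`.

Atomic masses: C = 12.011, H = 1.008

132.21

Molecular formula: C10H12.
M = 10×12.011 + 12×1.008 = 132.21 g/mol.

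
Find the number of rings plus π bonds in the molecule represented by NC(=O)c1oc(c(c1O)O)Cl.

4

Molecular formula from the SMILES: C5H4ClNO4.
DoU = (2C + 2 + N − H − X)/2 = (2·5 + 2 + 1 − 4 − 1)/2 = 8/2 = 4.
(Structurally: 1 ring(s) + 3 π bond(s) = 4.)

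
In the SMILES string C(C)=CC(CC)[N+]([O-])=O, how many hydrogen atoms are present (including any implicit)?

11

Hydrogens are implicit in SMILES; fill each atom to its normal valence:
  3 × C: 1 H each → 3
  2 × C: 3 H each → 6
  1 × C: 2 H
  1 × N (charge +1): no H
  1 × O: no H
  1 × O (charge -1): no H
  Total hydrogens = 11.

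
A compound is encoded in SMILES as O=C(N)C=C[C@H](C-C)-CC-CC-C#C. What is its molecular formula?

C12H19NO

Heavy atoms from the SMILES: 12 C, 1 N, 1 O.
Implicit hydrogens by atom environment:
  5 × C: 2 H each → 10
  4 × C: 1 H each → 4
  2 × C: no H
  1 × C: 3 H
  1 × N: 2 H
  1 × O: no H
  Total hydrogens = 19.
Molecular formula: C12H19NO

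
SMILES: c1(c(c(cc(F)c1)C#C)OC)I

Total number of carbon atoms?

9

The symbol for carbon appears 9 times in the SMILES. Lowercase c denotes aromatic carbon and counts toward C.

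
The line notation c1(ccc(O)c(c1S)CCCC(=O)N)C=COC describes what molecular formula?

C13H17NO3S

Heavy atoms from the SMILES: 13 C, 1 N, 3 O, 1 S.
Implicit hydrogens by atom environment:
  4 × C (aromatic): no H
  3 × C: 2 H each → 6
  2 × C (aromatic): 1 H each → 2
  2 × C: 1 H each → 2
  2 × O: no H
  1 × C: 3 H
  1 × C: no H
  1 × N: 2 H
  1 × O: 1 H
  1 × S: 1 H
  Total hydrogens = 17.
Molecular formula: C13H17NO3S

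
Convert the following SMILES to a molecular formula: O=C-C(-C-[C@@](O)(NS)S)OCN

C5H12N2O3S2

Heavy atoms from the SMILES: 5 C, 2 N, 3 O, 2 S.
Implicit hydrogens by atom environment:
  2 × C: 2 H each → 4
  2 × C: 1 H each → 2
  2 × O: no H
  2 × S: 1 H each → 2
  1 × C: no H
  1 × N: 2 H
  1 × N: 1 H
  1 × O: 1 H
  Total hydrogens = 12.
Molecular formula: C5H12N2O3S2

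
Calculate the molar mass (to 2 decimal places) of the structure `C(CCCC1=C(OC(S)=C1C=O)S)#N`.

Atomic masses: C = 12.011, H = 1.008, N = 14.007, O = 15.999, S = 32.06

227.30

Molecular formula: C9H9NO2S2.
M = 9×12.011 + 9×1.008 + 1×14.007 + 2×15.999 + 2×32.06 = 227.30 g/mol.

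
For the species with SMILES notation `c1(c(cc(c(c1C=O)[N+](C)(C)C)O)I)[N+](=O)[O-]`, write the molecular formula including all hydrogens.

Heavy atoms from the SMILES: 10 C, 1 I, 2 N, 4 O.
Implicit hydrogens by atom environment:
  5 × C (aromatic): no H
  3 × C: 3 H each → 9
  2 × N (charge +1): no H
  2 × O: no H
  1 × C (aromatic): 1 H
  1 × C: 1 H
  1 × I: no H
  1 × O: 1 H
  1 × O (charge -1): no H
  Total hydrogens = 12.
Net charge +1.
Molecular formula: C10H12IN2O4+

C10H12IN2O4+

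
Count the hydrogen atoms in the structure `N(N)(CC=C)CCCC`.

Hydrogens are implicit in SMILES; fill each atom to its normal valence:
  5 × C: 2 H each → 10
  1 × C: 3 H
  1 × C: 1 H
  1 × N: 2 H
  1 × N: no H
  Total hydrogens = 16.

16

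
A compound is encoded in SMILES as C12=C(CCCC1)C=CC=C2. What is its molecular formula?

Heavy atoms from the SMILES: 10 C.
Implicit hydrogens by atom environment:
  4 × C: 2 H each → 8
  4 × C (aromatic): 1 H each → 4
  2 × C (aromatic): no H
  Total hydrogens = 12.
Molecular formula: C10H12

C10H12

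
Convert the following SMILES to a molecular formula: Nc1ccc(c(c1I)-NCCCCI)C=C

Heavy atoms from the SMILES: 12 C, 2 I, 2 N.
Implicit hydrogens by atom environment:
  5 × C: 2 H each → 10
  4 × C (aromatic): no H
  2 × C (aromatic): 1 H each → 2
  2 × I: no H
  1 × C: 1 H
  1 × N: 2 H
  1 × N: 1 H
  Total hydrogens = 16.
Molecular formula: C12H16I2N2

C12H16I2N2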